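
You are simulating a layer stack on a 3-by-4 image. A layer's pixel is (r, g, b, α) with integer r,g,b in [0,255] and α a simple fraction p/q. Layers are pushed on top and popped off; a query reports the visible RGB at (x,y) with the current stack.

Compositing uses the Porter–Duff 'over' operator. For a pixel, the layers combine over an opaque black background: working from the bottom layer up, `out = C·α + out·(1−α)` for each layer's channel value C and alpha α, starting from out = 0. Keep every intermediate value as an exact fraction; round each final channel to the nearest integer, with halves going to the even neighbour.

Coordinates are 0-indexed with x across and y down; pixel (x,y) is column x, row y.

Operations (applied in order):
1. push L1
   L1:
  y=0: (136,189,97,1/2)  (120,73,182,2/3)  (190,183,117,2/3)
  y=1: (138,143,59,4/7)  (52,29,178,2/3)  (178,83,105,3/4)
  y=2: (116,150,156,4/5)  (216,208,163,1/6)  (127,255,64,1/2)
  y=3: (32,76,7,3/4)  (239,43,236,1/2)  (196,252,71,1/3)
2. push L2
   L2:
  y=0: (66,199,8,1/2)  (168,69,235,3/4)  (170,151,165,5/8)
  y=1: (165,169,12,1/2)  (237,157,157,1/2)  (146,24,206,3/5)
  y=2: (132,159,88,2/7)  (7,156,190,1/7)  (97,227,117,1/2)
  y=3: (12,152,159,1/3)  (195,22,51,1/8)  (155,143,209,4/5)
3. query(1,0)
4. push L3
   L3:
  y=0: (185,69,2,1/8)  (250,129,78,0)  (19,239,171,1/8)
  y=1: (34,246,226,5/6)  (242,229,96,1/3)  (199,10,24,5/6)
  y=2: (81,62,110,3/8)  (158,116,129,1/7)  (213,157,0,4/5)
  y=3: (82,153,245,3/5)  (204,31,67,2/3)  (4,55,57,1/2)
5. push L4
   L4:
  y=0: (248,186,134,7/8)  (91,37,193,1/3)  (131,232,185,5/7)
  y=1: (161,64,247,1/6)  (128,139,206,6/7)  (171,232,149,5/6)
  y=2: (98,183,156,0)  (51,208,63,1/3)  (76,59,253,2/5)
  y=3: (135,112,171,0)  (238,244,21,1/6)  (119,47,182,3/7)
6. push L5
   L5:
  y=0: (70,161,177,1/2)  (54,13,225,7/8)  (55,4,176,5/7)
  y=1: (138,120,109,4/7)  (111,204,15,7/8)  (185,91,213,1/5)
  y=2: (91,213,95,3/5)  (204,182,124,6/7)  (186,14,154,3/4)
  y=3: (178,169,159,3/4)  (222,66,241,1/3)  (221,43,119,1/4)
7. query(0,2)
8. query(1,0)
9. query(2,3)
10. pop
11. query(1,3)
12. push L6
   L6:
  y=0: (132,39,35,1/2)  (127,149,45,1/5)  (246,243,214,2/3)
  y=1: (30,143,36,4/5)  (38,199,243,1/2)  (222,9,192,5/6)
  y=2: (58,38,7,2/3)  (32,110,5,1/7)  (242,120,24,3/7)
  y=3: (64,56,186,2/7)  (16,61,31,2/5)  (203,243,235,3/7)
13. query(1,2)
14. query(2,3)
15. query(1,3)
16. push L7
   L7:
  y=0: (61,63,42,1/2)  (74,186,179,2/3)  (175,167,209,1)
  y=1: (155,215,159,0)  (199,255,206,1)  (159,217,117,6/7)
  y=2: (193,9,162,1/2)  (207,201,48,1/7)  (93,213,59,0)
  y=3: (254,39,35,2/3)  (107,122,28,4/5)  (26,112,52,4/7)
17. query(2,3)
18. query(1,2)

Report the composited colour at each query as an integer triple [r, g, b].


(1,0) stack=L1,L2; from [0,0,0]:
after L1 α=2/3: [80, 146/3, 364/3]
after L2 α=3/4: [146, 767/12, 2479/12]
= [146, 64, 207]

at x=0,y=2 over L1,L2,L3,L4,L5:
after L1 α=4/5: [464/5, 120, 624/5]
after L2 α=2/7: [104, 918/7, 800/7]
after L3 α=3/8: [763/8, 1473/14, 3155/28]
after L4 α=0: [763/8, 1473/14, 3155/28]
after L5 α=3/5: [371/4, 5946/35, 1429/14]
= [93, 170, 102]

(1,0) stack=L1,L2,L3,L4,L5; from [0,0,0]:
after L1 α=2/3: [80, 146/3, 364/3]
after L2 α=3/4: [146, 767/12, 2479/12]
after L3 α=0: [146, 767/12, 2479/12]
after L4 α=1/3: [383/3, 989/18, 3637/18]
after L5 α=7/8: [1517/24, 2627/144, 31987/144]
→ [63, 18, 222]

at x=2,y=3 over L1,L2,L3,L4,L5:
after L1 α=1/3: [196/3, 84, 71/3]
after L2 α=4/5: [2056/15, 656/5, 2579/15]
after L3 α=1/2: [1058/15, 931/10, 1717/15]
after L4 α=3/7: [9587/105, 2567/35, 15058/105]
after L5 α=1/4: [8661/70, 4603/70, 19223/140]
rounded: [124, 66, 137]

(1,3) stack=L1,L2,L3,L4; from [0,0,0]:
L1 α=1/2: [239/2, 43/2, 118]
L2 α=1/8: [2063/16, 345/16, 877/8]
L3 α=2/3: [8591/48, 1337/48, 1949/24]
L4 α=1/6: [54379/288, 18397/288, 10249/144]
= [189, 64, 71]

at x=1,y=2 over L1,L2,L3,L4,L6:
+L1 (α=1/6) → [36, 104/3, 163/6]
+L2 (α=1/7) → [223/7, 52, 353/7]
+L3 (α=1/7) → [2444/49, 428/7, 3021/49]
+L4 (α=1/3) → [7387/147, 2312/21, 3043/49]
+L6 (α=1/7) → [16342/343, 5394/49, 18503/343]
→ [48, 110, 54]

(2,3) stack=L1,L2,L3,L4,L6; from [0,0,0]:
L1 α=1/3: [196/3, 84, 71/3]
L2 α=4/5: [2056/15, 656/5, 2579/15]
L3 α=1/2: [1058/15, 931/10, 1717/15]
L4 α=3/7: [9587/105, 2567/35, 15058/105]
L6 α=3/7: [102293/735, 35783/245, 134257/735]
rounded: [139, 146, 183]

at x=1,y=3 over L1,L2,L3,L4,L6:
L1 α=1/2: [239/2, 43/2, 118]
L2 α=1/8: [2063/16, 345/16, 877/8]
L3 α=2/3: [8591/48, 1337/48, 1949/24]
L4 α=1/6: [54379/288, 18397/288, 10249/144]
L6 α=2/5: [57451/480, 30109/480, 2645/48]
= [120, 63, 55]

(2,3) stack=L1,L2,L3,L4,L6,L7; from [0,0,0]:
L1 α=1/3: [196/3, 84, 71/3]
L2 α=4/5: [2056/15, 656/5, 2579/15]
L3 α=1/2: [1058/15, 931/10, 1717/15]
L4 α=3/7: [9587/105, 2567/35, 15058/105]
L6 α=3/7: [102293/735, 35783/245, 134257/735]
L7 α=4/7: [127773/1715, 217109/1715, 185217/1715]
= [75, 127, 108]

at x=1,y=2 over L1,L2,L3,L4,L6,L7:
L1 α=1/6: [36, 104/3, 163/6]
L2 α=1/7: [223/7, 52, 353/7]
L3 α=1/7: [2444/49, 428/7, 3021/49]
L4 α=1/3: [7387/147, 2312/21, 3043/49]
L6 α=1/7: [16342/343, 5394/49, 18503/343]
L7 α=1/7: [169053/2401, 42213/343, 127482/2401]
= [70, 123, 53]


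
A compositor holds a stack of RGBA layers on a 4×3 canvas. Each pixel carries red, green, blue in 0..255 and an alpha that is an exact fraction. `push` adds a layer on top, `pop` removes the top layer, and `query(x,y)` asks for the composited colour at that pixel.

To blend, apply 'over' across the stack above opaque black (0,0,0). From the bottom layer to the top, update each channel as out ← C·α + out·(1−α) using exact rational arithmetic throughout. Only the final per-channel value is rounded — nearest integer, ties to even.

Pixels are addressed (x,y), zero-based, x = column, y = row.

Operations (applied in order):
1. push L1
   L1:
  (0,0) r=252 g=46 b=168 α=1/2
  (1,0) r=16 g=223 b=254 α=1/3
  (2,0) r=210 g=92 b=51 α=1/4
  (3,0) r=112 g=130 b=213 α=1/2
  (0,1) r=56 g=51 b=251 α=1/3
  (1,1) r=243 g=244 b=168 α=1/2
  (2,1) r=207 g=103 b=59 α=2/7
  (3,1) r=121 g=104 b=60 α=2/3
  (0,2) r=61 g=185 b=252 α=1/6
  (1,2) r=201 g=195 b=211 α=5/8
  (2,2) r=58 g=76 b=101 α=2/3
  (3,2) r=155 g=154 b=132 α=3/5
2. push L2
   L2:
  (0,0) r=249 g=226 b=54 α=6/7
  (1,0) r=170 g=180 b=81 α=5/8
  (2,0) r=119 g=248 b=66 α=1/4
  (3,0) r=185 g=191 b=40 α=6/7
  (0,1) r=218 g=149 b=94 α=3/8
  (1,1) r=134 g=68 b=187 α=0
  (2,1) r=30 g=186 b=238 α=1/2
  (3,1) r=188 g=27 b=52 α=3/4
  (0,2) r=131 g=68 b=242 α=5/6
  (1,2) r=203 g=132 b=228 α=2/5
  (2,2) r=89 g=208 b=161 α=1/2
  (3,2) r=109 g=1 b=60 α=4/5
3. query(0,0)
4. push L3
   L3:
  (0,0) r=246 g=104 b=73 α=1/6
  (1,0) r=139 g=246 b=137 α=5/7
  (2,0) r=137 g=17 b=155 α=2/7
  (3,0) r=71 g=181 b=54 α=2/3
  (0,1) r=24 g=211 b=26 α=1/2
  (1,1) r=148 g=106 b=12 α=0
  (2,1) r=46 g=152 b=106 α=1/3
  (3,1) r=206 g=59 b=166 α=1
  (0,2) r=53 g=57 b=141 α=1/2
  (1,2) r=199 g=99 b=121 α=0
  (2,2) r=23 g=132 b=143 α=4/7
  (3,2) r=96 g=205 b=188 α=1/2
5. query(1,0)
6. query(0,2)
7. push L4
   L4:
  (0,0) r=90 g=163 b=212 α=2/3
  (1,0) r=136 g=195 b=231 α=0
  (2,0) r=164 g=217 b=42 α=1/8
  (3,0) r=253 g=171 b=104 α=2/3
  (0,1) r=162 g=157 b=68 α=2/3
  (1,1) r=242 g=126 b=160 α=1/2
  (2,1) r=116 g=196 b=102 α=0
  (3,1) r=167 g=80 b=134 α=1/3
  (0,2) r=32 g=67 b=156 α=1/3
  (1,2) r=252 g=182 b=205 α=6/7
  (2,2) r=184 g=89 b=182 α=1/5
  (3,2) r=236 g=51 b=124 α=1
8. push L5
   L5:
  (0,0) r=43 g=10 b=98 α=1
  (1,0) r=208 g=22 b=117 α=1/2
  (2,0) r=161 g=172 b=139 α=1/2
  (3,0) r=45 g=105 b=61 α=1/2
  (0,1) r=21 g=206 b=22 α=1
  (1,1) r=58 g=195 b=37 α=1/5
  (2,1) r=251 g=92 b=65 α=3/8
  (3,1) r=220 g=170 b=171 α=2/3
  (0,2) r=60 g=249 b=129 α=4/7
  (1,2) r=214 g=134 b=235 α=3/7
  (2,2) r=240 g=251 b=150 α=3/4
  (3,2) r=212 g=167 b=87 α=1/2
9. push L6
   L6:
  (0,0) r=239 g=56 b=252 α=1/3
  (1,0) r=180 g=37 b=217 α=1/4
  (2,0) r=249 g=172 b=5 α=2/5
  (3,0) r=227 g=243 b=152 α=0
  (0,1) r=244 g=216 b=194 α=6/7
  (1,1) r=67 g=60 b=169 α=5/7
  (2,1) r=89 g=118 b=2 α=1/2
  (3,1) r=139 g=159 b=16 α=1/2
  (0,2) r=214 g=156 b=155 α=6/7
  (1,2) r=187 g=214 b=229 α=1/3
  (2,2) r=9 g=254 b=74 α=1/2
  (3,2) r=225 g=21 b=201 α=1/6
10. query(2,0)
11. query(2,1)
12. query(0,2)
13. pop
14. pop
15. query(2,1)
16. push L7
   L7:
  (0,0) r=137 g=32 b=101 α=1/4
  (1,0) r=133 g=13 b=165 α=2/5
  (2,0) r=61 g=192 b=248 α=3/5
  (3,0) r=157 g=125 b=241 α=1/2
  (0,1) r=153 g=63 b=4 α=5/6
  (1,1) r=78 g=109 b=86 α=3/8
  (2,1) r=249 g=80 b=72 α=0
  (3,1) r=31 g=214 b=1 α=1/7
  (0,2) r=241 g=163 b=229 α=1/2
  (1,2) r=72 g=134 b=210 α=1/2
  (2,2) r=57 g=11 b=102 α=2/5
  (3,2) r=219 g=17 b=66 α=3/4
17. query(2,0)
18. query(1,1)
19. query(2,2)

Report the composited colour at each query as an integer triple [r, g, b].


at x=0,y=0 over L1,L2:
after L1 α=1/2: [126, 23, 84]
after L2 α=6/7: [1620/7, 197, 408/7]
rounded: [231, 197, 58]

at x=1,y=0 over L1,L2,L3:
after L1 α=1/3: [16/3, 223/3, 254/3]
after L2 α=5/8: [433/4, 1123/8, 659/8]
after L3 α=5/7: [1823/14, 6043/28, 3399/28]
= [130, 216, 121]

(0,2) stack=L1,L2,L3; from [0,0,0]:
L1 α=1/6: [61/6, 185/6, 42]
L2 α=5/6: [3991/36, 2225/36, 626/3]
L3 α=1/2: [5899/72, 4277/72, 1049/6]
= [82, 59, 175]

(2,0) stack=L1,L2,L3,L4,L5,L6; from [0,0,0]:
L1 α=1/4: [105/2, 23, 51/4]
L2 α=1/4: [553/8, 317/4, 417/16]
L3 α=2/7: [4957/56, 1721/28, 7045/112]
L4 α=1/8: [6269/64, 2589/32, 7717/128]
L5 α=1/2: [16573/128, 8093/64, 25509/256]
L6 α=2/5: [113463/640, 9259/64, 79087/1280]
= [177, 145, 62]

query (2,1) [L1,L2,L3,L4,L5,L6] — begin 0,0,0
L1 α=2/7: [414/7, 206/7, 118/7]
L2 α=1/2: [312/7, 754/7, 892/7]
L3 α=1/3: [946/21, 2572/21, 842/7]
L4 α=0: [946/21, 2572/21, 842/7]
L5 α=3/8: [20543/168, 2332/21, 5575/56]
L6 α=1/2: [35495/336, 2405/21, 5687/112]
→ [106, 115, 51]

query (0,2) [L1,L2,L3,L4,L5,L6] — begin 0,0,0
after L1 α=1/6: [61/6, 185/6, 42]
after L2 α=5/6: [3991/36, 2225/36, 626/3]
after L3 α=1/2: [5899/72, 4277/72, 1049/6]
after L4 α=1/3: [7051/108, 6689/108, 1517/9]
after L5 α=4/7: [15691/252, 42545/252, 3065/21]
after L6 α=6/7: [339259/1764, 278417/1764, 22595/147]
→ [192, 158, 154]

(2,1) stack=L1,L2,L3,L4; from [0,0,0]:
+L1 (α=2/7) → [414/7, 206/7, 118/7]
+L2 (α=1/2) → [312/7, 754/7, 892/7]
+L3 (α=1/3) → [946/21, 2572/21, 842/7]
+L4 (α=0) → [946/21, 2572/21, 842/7]
= [45, 122, 120]

query (2,0) [L1,L2,L3,L4,L7] — begin 0,0,0
after L1 α=1/4: [105/2, 23, 51/4]
after L2 α=1/4: [553/8, 317/4, 417/16]
after L3 α=2/7: [4957/56, 1721/28, 7045/112]
after L4 α=1/8: [6269/64, 2589/32, 7717/128]
after L7 α=3/5: [2425/32, 2361/16, 55333/320]
rounded: [76, 148, 173]

query (1,1) [L1,L2,L3,L4,L7] — begin 0,0,0
L1 α=1/2: [243/2, 122, 84]
L2 α=0: [243/2, 122, 84]
L3 α=0: [243/2, 122, 84]
L4 α=1/2: [727/4, 124, 122]
L7 α=3/8: [4571/32, 947/8, 217/2]
→ [143, 118, 108]

(2,2) stack=L1,L2,L3,L4,L7; from [0,0,0]:
+L1 (α=2/3) → [116/3, 152/3, 202/3]
+L2 (α=1/2) → [383/6, 388/3, 685/6]
+L3 (α=4/7) → [81/2, 916/7, 1829/14]
+L4 (α=1/5) → [346/5, 4287/35, 4932/35]
+L7 (α=2/5) → [1608/25, 13631/175, 21936/175]
rounded: [64, 78, 125]


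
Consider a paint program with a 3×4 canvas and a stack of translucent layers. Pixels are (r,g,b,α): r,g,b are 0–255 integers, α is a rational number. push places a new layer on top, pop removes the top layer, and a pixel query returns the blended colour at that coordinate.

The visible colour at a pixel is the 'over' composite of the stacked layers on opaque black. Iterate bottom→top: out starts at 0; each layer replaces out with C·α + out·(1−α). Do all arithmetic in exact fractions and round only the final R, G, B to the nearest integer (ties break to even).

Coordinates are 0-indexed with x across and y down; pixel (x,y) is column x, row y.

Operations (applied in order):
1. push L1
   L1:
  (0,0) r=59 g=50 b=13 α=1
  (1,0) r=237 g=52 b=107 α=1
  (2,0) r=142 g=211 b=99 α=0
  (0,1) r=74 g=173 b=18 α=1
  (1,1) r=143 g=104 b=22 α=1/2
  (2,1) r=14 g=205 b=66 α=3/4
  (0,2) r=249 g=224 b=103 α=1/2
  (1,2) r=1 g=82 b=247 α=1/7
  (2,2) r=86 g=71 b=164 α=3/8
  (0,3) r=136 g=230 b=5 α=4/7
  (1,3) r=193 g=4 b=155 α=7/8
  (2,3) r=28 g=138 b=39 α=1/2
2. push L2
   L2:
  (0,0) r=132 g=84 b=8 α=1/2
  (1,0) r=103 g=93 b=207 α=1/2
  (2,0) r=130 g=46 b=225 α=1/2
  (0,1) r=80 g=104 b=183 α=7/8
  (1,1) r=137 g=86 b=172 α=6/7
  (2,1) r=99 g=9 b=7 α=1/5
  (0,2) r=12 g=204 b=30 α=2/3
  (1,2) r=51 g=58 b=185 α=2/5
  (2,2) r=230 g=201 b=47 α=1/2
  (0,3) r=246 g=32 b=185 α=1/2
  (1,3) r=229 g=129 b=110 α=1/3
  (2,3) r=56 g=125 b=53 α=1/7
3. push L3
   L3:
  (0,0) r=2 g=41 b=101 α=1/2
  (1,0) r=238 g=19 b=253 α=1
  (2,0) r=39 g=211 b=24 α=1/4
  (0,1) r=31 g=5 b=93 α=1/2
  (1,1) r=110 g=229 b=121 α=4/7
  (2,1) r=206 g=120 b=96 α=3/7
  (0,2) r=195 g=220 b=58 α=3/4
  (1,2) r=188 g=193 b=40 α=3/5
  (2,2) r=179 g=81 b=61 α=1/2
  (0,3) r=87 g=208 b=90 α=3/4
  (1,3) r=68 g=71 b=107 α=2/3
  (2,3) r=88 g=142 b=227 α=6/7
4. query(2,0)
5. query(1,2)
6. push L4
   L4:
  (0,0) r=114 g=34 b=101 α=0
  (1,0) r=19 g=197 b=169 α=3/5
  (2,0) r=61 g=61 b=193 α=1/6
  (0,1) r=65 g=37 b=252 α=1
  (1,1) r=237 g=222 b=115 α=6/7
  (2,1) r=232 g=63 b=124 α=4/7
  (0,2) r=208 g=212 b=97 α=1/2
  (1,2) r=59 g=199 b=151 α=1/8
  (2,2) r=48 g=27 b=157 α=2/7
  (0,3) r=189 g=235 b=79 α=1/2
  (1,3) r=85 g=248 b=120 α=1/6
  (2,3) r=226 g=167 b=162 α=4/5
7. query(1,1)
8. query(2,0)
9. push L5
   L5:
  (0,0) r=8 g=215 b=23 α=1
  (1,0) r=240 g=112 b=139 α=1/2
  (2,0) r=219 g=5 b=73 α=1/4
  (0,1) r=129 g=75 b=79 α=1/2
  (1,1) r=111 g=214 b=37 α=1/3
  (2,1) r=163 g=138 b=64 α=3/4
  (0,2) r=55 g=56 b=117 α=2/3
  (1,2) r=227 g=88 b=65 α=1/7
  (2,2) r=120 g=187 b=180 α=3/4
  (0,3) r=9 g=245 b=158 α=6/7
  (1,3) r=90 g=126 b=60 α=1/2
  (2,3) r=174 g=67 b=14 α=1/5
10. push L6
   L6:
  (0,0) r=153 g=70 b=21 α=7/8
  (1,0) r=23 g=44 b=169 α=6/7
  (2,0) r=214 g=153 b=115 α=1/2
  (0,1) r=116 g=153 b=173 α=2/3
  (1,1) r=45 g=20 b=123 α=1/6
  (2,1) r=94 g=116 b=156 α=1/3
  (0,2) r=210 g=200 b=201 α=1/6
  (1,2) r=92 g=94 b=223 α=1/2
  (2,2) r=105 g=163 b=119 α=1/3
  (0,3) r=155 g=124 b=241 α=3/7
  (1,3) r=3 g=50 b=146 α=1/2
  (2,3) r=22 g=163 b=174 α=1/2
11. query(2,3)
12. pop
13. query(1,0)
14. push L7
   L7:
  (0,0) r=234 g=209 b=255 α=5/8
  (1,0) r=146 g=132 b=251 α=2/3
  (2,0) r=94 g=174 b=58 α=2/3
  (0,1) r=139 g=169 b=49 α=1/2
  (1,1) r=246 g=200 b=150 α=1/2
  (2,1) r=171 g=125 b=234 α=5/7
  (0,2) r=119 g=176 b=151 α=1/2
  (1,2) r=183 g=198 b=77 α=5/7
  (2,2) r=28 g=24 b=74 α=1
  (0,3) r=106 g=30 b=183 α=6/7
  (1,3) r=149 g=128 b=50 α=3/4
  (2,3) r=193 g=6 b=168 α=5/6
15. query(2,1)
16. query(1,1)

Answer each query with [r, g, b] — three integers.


query (2,0) [L1,L2,L3] — begin 0,0,0
+L1 (α=0) → [0, 0, 0]
+L2 (α=1/2) → [65, 23, 225/2]
+L3 (α=1/4) → [117/2, 70, 723/8]
→ [58, 70, 90]

(1,2) stack=L1,L2,L3; from [0,0,0]:
L1 α=1/7: [1/7, 82/7, 247/7]
L2 α=2/5: [717/35, 1058/35, 3331/35]
L3 α=3/5: [21174/175, 22381/175, 10862/175]
rounded: [121, 128, 62]

query (1,1) [L1,L2,L3,L4] — begin 0,0,0
after L1 α=1/2: [143/2, 52, 11]
after L2 α=6/7: [1787/14, 568/7, 149]
after L3 α=4/7: [11521/98, 8116/49, 133]
after L4 α=6/7: [150877/686, 73384/343, 823/7]
→ [220, 214, 118]

at x=2,y=0 over L1,L2,L3,L4:
+L1 (α=0) → [0, 0, 0]
+L2 (α=1/2) → [65, 23, 225/2]
+L3 (α=1/4) → [117/2, 70, 723/8]
+L4 (α=1/6) → [707/12, 137/2, 5159/48]
= [59, 68, 107]

query (2,3) [L1,L2,L3,L4,L5,L6] — begin 0,0,0
after L1 α=1/2: [14, 69, 39/2]
after L2 α=1/7: [20, 77, 170/7]
after L3 α=6/7: [548/7, 929/7, 9704/49]
after L4 α=4/5: [6876/35, 1121/7, 41456/245]
after L5 α=1/5: [33594/175, 4953/35, 169254/1225]
after L6 α=1/2: [18722/175, 5329/35, 191202/1225]
= [107, 152, 156]

query (1,0) [L1,L2,L3,L4,L5] — begin 0,0,0
after L1 α=1: [237, 52, 107]
after L2 α=1/2: [170, 145/2, 157]
after L3 α=1: [238, 19, 253]
after L4 α=3/5: [533/5, 629/5, 1013/5]
after L5 α=1/2: [1733/10, 1189/10, 854/5]
rounded: [173, 119, 171]

query (2,1) [L1,L2,L3,L4,L5,L7] — begin 0,0,0
after L1 α=3/4: [21/2, 615/4, 99/2]
after L2 α=1/5: [141/5, 624/5, 41]
after L3 α=3/7: [522/5, 4296/35, 452/7]
after L4 α=4/7: [6206/35, 21708/245, 4828/49]
after L5 α=3/4: [23321/140, 61569/490, 3559/49]
after L7 α=5/7: [83171/490, 214694/1715, 64448/343]
→ [170, 125, 188]

at x=1,y=1 over L1,L2,L3,L4,L5,L7:
+L1 (α=1/2) → [143/2, 52, 11]
+L2 (α=6/7) → [1787/14, 568/7, 149]
+L3 (α=4/7) → [11521/98, 8116/49, 133]
+L4 (α=6/7) → [150877/686, 73384/343, 823/7]
+L5 (α=1/3) → [188950/1029, 73390/343, 635/7]
+L7 (α=1/2) → [221042/1029, 70995/343, 1685/14]
rounded: [215, 207, 120]


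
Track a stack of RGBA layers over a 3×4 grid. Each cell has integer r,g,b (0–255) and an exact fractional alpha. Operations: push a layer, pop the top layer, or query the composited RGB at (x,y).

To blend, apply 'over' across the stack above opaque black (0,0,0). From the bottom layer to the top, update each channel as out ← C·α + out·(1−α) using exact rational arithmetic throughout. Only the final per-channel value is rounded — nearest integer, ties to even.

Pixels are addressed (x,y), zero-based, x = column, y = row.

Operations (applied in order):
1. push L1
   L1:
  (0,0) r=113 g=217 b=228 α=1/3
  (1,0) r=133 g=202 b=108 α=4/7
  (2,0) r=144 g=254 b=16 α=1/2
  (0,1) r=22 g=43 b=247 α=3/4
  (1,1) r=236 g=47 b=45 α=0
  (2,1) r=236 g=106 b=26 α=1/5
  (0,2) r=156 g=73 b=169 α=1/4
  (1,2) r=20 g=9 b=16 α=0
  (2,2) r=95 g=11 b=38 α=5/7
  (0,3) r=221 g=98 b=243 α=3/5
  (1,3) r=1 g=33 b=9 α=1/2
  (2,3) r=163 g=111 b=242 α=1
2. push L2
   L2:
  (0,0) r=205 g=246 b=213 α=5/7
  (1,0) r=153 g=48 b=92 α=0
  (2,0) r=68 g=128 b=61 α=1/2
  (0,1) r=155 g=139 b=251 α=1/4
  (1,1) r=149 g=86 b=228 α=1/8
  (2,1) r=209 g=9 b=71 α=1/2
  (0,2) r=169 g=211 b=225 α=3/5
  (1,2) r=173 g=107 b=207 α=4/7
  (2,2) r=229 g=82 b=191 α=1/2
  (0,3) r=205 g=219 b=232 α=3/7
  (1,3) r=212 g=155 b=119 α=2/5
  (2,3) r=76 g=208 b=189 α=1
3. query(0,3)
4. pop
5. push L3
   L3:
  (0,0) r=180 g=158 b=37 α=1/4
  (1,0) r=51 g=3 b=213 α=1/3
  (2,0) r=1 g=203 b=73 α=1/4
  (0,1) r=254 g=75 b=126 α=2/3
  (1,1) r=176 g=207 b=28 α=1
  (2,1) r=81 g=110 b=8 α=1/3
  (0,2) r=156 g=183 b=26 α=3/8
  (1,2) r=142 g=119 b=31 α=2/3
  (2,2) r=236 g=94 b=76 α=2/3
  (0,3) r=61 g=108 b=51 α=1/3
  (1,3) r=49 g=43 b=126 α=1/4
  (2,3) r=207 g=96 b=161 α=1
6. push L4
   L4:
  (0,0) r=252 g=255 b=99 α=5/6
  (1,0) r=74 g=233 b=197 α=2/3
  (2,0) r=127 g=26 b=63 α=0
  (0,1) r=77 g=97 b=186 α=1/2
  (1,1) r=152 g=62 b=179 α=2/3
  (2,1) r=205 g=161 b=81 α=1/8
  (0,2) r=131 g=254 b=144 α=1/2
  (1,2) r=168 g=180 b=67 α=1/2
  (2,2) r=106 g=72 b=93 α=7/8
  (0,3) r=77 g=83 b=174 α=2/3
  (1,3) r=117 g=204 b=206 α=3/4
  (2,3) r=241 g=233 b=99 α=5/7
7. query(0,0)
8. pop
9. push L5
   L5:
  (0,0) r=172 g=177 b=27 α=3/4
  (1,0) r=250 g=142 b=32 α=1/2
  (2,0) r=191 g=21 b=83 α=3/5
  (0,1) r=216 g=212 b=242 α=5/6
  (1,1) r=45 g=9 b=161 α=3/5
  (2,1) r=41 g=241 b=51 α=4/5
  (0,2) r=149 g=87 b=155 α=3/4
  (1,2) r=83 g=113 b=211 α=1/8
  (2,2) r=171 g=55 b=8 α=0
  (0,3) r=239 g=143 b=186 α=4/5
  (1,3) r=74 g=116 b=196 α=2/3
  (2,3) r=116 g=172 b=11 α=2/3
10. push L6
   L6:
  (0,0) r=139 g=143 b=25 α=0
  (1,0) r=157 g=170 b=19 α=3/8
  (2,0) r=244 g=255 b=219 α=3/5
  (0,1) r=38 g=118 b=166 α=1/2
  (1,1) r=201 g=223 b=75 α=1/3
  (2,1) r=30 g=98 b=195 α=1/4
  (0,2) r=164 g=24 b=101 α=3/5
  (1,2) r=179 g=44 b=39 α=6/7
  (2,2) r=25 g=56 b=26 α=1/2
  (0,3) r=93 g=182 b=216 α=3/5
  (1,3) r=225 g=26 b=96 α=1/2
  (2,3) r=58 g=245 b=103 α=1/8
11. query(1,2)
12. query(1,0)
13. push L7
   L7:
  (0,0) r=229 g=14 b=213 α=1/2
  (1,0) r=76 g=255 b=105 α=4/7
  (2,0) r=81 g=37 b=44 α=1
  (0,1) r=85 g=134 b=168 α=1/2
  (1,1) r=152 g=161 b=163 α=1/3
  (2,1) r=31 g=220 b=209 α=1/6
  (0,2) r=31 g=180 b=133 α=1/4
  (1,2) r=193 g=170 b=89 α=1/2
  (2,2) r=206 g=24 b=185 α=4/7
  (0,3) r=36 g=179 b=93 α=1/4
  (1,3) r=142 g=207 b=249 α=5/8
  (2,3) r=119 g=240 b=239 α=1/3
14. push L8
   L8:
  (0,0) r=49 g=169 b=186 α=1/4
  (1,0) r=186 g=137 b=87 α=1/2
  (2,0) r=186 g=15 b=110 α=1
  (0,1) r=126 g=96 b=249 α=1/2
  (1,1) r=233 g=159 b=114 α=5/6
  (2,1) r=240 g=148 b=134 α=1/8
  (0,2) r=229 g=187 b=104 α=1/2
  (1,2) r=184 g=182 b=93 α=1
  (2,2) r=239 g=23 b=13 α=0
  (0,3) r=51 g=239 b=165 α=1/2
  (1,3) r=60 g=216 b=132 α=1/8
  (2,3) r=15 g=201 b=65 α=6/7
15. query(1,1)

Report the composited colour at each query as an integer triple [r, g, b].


(0,3) stack=L1,L2; from [0,0,0]:
L1 α=3/5: [663/5, 294/5, 729/5]
L2 α=3/7: [5727/35, 4461/35, 6396/35]
= [164, 127, 183]

at x=0,y=0 over L1,L3,L4:
+L1 (α=1/3) → [113/3, 217/3, 76]
+L3 (α=1/4) → [293/4, 375/4, 265/4]
+L4 (α=5/6) → [5333/24, 1825/8, 2245/24]
→ [222, 228, 94]

query (1,2) [L1,L3,L5,L6] — begin 0,0,0
+L1 (α=0) → [0, 0, 0]
+L3 (α=2/3) → [284/3, 238/3, 62/3]
+L5 (α=1/8) → [2237/24, 2005/24, 1067/24]
+L6 (α=6/7) → [28013/168, 8341/168, 6683/168]
→ [167, 50, 40]

query (1,0) [L1,L3,L5,L6] — begin 0,0,0
+L1 (α=4/7) → [76, 808/7, 432/7]
+L3 (α=1/3) → [203/3, 1637/21, 785/7]
+L5 (α=1/2) → [953/6, 4619/42, 1009/14]
+L6 (α=3/8) → [7591/48, 44515/336, 5843/112]
→ [158, 132, 52]

at x=1,y=1 over L1,L3,L5,L6,L7,L8:
+L1 (α=0) → [0, 0, 0]
+L3 (α=1) → [176, 207, 28]
+L5 (α=3/5) → [487/5, 441/5, 539/5]
+L6 (α=1/3) → [1979/15, 1997/15, 1453/15]
+L7 (α=1/3) → [6238/45, 6409/45, 5351/45]
+L8 (α=5/6) → [58663/270, 21092/135, 31001/270]
rounded: [217, 156, 115]


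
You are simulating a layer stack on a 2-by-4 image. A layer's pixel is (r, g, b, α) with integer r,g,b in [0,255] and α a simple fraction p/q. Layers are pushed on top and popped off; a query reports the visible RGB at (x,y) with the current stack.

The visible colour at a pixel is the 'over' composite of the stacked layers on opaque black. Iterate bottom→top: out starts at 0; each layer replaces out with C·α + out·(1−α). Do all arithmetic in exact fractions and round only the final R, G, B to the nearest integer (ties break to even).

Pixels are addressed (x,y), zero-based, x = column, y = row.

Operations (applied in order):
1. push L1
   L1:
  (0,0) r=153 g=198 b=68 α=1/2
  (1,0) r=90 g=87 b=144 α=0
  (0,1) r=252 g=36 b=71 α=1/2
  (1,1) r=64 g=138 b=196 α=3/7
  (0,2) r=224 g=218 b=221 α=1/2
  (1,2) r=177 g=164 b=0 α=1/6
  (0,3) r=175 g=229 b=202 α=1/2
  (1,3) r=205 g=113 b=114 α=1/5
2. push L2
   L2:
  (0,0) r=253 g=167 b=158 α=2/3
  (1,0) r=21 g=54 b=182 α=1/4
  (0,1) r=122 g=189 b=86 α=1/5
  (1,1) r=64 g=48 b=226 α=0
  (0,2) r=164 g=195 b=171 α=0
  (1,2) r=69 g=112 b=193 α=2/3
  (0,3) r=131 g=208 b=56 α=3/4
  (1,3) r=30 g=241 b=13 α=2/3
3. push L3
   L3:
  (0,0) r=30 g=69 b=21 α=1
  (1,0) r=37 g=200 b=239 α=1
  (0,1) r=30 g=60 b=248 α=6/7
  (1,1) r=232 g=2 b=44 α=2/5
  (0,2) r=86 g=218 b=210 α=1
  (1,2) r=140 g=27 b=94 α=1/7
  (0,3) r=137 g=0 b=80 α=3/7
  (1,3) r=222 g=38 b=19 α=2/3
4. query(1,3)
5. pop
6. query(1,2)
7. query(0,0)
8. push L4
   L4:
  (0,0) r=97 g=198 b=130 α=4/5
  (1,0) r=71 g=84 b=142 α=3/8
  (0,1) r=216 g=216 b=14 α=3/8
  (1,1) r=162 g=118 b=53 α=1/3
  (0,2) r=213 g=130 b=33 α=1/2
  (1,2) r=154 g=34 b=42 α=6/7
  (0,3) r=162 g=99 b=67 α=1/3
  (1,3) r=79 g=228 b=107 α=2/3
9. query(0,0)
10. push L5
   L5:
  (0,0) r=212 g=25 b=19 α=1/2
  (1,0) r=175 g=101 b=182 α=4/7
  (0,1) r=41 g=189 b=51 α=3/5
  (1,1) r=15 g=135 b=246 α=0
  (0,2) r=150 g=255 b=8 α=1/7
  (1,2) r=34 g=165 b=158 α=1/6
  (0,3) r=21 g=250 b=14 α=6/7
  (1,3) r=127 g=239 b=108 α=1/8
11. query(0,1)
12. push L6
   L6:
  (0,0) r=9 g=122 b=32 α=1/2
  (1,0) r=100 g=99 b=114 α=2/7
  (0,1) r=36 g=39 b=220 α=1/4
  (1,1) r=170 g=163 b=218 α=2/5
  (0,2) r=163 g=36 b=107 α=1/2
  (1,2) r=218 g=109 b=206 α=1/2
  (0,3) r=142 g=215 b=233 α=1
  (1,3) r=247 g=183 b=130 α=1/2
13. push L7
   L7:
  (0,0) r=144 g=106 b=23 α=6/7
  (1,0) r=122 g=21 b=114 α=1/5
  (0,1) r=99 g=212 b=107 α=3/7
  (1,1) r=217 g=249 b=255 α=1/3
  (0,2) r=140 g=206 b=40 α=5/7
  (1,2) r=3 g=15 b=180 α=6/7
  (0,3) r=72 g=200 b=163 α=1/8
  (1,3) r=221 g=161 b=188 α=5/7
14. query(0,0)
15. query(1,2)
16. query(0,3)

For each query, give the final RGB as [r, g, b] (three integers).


at x=1,y=3 over L1,L2,L3:
after L1 α=1/5: [41, 113/5, 114/5]
after L2 α=2/3: [101/3, 841/5, 244/15]
after L3 α=2/3: [1433/9, 407/5, 814/45]
→ [159, 81, 18]

at x=1,y=2 over L1,L2:
after L1 α=1/6: [59/2, 82/3, 0]
after L2 α=2/3: [335/6, 754/9, 386/3]
→ [56, 84, 129]

at x=0,y=0 over L1,L2:
+L1 (α=1/2) → [153/2, 99, 34]
+L2 (α=2/3) → [1165/6, 433/3, 350/3]
= [194, 144, 117]

query (0,0) [L1,L2,L4] — begin 0,0,0
after L1 α=1/2: [153/2, 99, 34]
after L2 α=2/3: [1165/6, 433/3, 350/3]
after L4 α=4/5: [3493/30, 2809/15, 382/3]
= [116, 187, 127]

at x=0,y=1 over L1,L2,L4,L5:
+L1 (α=1/2) → [126, 18, 71/2]
+L2 (α=1/5) → [626/5, 261/5, 228/5]
+L4 (α=3/8) → [637/4, 909/8, 135/4]
+L5 (α=3/5) → [883/10, 3177/20, 441/10]
rounded: [88, 159, 44]

query (0,0) [L1,L2,L4,L5,L6,L7] — begin 0,0,0
+L1 (α=1/2) → [153/2, 99, 34]
+L2 (α=2/3) → [1165/6, 433/3, 350/3]
+L4 (α=4/5) → [3493/30, 2809/15, 382/3]
+L5 (α=1/2) → [9853/60, 1592/15, 439/6]
+L6 (α=1/2) → [10393/120, 1711/15, 631/12]
+L7 (α=6/7) → [114073/840, 11251/105, 2287/84]
= [136, 107, 27]

at x=1,y=2 over L1,L2,L4,L5,L6,L7:
+L1 (α=1/6) → [59/2, 82/3, 0]
+L2 (α=2/3) → [335/6, 754/9, 386/3]
+L4 (α=6/7) → [5879/42, 370/9, 1142/21]
+L5 (α=1/6) → [30823/252, 3335/54, 4514/63]
+L6 (α=1/2) → [85759/504, 9221/108, 8746/63]
+L7 (α=6/7) → [94831/3528, 18941/756, 76786/441]
→ [27, 25, 174]

query (0,3) [L1,L2,L4,L5,L6,L7] — begin 0,0,0
L1 α=1/2: [175/2, 229/2, 101]
L2 α=3/4: [961/8, 1477/8, 269/4]
L4 α=1/3: [1609/12, 1873/12, 403/6]
L5 α=6/7: [3121/84, 2839/12, 907/42]
L6 α=1: [142, 215, 233]
L7 α=1/8: [533/4, 1705/8, 897/4]
→ [133, 213, 224]


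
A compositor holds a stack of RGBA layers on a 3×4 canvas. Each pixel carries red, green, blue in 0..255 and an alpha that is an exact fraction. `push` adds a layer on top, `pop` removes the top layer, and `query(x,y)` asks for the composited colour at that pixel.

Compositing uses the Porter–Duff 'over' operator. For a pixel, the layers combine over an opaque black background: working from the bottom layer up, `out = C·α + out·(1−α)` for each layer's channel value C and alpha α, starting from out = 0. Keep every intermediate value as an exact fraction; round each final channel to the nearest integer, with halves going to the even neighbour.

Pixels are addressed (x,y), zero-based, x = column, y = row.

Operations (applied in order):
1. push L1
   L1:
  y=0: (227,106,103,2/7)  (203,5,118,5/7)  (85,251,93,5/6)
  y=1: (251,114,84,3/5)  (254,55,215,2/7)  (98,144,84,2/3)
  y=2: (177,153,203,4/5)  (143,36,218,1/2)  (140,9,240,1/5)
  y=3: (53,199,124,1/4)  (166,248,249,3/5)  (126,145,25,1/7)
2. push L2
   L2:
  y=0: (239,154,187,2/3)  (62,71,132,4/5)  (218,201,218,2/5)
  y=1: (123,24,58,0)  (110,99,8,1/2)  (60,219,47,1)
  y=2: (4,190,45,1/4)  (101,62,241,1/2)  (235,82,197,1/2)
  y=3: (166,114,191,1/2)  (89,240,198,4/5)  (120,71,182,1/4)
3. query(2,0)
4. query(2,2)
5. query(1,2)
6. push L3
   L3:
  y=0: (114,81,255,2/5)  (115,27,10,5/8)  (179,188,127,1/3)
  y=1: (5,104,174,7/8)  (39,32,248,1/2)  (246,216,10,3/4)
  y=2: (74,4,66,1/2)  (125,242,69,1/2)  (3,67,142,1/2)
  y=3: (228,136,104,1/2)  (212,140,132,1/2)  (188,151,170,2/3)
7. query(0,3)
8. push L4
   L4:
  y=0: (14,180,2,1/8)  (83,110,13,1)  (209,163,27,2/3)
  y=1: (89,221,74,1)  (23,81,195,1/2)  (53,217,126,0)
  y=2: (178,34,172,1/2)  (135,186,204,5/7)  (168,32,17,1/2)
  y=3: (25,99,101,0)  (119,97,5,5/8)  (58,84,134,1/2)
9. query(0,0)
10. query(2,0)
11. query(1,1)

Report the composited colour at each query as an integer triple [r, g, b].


(2,0) stack=L1,L2; from [0,0,0]:
L1 α=5/6: [425/6, 1255/6, 155/2]
L2 α=2/5: [1297/10, 2059/10, 1337/10]
→ [130, 206, 134]

(2,2) stack=L1,L2; from [0,0,0]:
+L1 (α=1/5) → [28, 9/5, 48]
+L2 (α=1/2) → [263/2, 419/10, 245/2]
→ [132, 42, 122]

(1,2) stack=L1,L2; from [0,0,0]:
L1 α=1/2: [143/2, 18, 109]
L2 α=1/2: [345/4, 40, 175]
= [86, 40, 175]

at x=0,y=3 over L1,L2,L3:
L1 α=1/4: [53/4, 199/4, 31]
L2 α=1/2: [717/8, 655/8, 111]
L3 α=1/2: [2541/16, 1743/16, 215/2]
→ [159, 109, 108]

query (0,0) [L1,L2,L3,L4] — begin 0,0,0
+L1 (α=2/7) → [454/7, 212/7, 206/7]
+L2 (α=2/3) → [3800/21, 2368/21, 2824/21]
+L3 (α=2/5) → [5396/35, 3502/35, 6394/35]
+L4 (α=1/8) → [2733/20, 2201/20, 1601/10]
= [137, 110, 160]

at x=2,y=0 over L1,L2,L3,L4:
L1 α=5/6: [425/6, 1255/6, 155/2]
L2 α=2/5: [1297/10, 2059/10, 1337/10]
L3 α=1/3: [2192/15, 2999/15, 1972/15]
L4 α=2/3: [8462/45, 7889/45, 2782/45]
→ [188, 175, 62]

at x=1,y=1 over L1,L2,L3,L4:
+L1 (α=2/7) → [508/7, 110/7, 430/7]
+L2 (α=1/2) → [639/7, 803/14, 243/7]
+L3 (α=1/2) → [456/7, 1251/28, 1979/14]
+L4 (α=1/2) → [617/14, 3519/56, 4709/28]
→ [44, 63, 168]


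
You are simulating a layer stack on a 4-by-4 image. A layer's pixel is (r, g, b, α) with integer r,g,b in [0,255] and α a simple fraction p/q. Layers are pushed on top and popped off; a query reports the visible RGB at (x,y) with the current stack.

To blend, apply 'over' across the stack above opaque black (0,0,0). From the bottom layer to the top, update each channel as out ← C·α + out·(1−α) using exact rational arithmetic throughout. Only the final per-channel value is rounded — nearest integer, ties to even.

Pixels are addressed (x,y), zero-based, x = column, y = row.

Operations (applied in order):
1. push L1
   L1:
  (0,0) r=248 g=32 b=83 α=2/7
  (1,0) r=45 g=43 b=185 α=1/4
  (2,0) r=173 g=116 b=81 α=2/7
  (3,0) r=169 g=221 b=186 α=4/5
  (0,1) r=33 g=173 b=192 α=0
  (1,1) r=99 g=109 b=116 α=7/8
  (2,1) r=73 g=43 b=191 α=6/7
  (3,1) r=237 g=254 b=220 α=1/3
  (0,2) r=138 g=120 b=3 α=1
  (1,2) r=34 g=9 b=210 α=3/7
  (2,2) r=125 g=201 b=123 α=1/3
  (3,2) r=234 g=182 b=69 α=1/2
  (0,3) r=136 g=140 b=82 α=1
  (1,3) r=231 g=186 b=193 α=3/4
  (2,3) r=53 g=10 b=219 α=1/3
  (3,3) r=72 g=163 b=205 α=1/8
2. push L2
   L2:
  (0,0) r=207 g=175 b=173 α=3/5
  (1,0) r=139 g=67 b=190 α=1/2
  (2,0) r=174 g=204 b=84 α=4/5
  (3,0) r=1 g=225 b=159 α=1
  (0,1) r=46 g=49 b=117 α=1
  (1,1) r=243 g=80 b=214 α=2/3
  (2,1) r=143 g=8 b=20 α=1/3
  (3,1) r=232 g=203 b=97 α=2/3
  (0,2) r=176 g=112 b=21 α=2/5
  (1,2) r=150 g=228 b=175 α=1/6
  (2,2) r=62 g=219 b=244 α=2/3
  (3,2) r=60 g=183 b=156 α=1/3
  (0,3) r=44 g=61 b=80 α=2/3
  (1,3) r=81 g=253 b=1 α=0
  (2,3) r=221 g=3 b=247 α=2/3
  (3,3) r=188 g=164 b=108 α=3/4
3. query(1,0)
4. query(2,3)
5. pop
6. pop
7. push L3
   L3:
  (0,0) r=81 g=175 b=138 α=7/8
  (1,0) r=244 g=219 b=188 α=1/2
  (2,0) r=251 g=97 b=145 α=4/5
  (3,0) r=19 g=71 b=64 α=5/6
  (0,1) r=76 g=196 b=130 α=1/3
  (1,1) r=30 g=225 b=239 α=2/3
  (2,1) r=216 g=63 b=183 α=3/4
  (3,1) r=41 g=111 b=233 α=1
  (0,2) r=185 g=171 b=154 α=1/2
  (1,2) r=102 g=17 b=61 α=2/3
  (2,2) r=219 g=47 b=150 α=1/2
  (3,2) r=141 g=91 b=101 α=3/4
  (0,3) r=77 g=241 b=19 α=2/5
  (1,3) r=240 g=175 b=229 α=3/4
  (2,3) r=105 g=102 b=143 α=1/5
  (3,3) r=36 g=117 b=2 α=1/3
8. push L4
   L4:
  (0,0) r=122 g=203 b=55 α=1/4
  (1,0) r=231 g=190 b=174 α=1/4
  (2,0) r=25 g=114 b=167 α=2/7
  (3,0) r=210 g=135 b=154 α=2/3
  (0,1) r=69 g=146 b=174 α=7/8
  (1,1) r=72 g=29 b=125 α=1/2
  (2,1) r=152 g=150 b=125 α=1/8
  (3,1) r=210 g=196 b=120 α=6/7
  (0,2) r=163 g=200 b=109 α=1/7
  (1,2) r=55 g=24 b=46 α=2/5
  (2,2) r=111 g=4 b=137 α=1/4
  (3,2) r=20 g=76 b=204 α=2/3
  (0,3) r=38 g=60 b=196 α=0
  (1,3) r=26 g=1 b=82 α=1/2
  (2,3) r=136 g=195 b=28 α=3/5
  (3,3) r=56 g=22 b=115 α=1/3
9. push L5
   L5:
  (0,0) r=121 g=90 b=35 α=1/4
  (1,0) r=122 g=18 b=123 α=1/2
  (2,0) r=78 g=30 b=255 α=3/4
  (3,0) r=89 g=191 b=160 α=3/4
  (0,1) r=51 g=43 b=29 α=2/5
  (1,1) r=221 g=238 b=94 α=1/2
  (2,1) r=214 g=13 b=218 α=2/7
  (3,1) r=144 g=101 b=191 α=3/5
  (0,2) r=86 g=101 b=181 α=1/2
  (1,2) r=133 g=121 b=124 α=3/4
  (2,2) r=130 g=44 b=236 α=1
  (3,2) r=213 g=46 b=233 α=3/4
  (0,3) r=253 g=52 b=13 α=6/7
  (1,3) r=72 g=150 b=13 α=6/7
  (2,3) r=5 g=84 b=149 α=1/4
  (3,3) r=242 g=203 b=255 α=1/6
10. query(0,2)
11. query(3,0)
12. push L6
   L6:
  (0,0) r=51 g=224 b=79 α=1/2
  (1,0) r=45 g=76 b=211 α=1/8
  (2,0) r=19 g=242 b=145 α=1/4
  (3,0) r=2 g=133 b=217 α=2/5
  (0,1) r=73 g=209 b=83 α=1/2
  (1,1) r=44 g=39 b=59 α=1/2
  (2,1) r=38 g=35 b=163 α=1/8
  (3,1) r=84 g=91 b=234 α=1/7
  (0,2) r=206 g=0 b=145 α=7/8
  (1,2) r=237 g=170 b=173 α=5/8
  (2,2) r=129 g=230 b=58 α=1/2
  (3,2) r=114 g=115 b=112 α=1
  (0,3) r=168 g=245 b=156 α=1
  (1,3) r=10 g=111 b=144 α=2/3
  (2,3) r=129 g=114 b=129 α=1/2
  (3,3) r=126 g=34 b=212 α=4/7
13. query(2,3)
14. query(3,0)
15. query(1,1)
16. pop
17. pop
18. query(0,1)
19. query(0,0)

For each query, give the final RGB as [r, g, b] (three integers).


query (1,0) [L1,L2] — begin 0,0,0
after L1 α=1/4: [45/4, 43/4, 185/4]
after L2 α=1/2: [601/8, 311/8, 945/8]
= [75, 39, 118]

query (2,3) [L1,L2] — begin 0,0,0
L1 α=1/3: [53/3, 10/3, 73]
L2 α=2/3: [1379/9, 28/9, 189]
rounded: [153, 3, 189]

(0,2) stack=L3,L4,L5; from [0,0,0]:
+L3 (α=1/2) → [185/2, 171/2, 77]
+L4 (α=1/7) → [718/7, 713/7, 571/7]
+L5 (α=1/2) → [660/7, 710/7, 919/7]
→ [94, 101, 131]

(3,0) stack=L3,L4,L5; from [0,0,0]:
L3 α=5/6: [95/6, 355/6, 160/3]
L4 α=2/3: [2615/18, 1975/18, 1084/9]
L5 α=3/4: [7421/72, 12289/72, 1351/9]
= [103, 171, 150]

at x=2,y=3 over L3,L4,L5,L6:
+L3 (α=1/5) → [21, 102/5, 143/5]
+L4 (α=3/5) → [90, 3129/25, 706/25]
+L5 (α=1/4) → [275/4, 11487/100, 5843/100]
+L6 (α=1/2) → [791/8, 22887/200, 18743/200]
= [99, 114, 94]

(3,0) stack=L3,L4,L5,L6; from [0,0,0]:
+L3 (α=5/6) → [95/6, 355/6, 160/3]
+L4 (α=2/3) → [2615/18, 1975/18, 1084/9]
+L5 (α=3/4) → [7421/72, 12289/72, 1351/9]
+L6 (α=2/5) → [7517/120, 18673/120, 2653/15]
→ [63, 156, 177]

at x=1,y=1 over L3,L4,L5,L6:
after L3 α=2/3: [20, 150, 478/3]
after L4 α=1/2: [46, 179/2, 853/6]
after L5 α=1/2: [267/2, 655/4, 1417/12]
after L6 α=1/2: [355/4, 811/8, 2125/24]
= [89, 101, 89]

query (0,1) [L3,L4] — begin 0,0,0
L3 α=1/3: [76/3, 196/3, 130/3]
L4 α=7/8: [1525/24, 1631/12, 473/3]
→ [64, 136, 158]

at x=0,y=0 over L3,L4:
L3 α=7/8: [567/8, 1225/8, 483/4]
L4 α=1/4: [2677/32, 5299/32, 1669/16]
rounded: [84, 166, 104]


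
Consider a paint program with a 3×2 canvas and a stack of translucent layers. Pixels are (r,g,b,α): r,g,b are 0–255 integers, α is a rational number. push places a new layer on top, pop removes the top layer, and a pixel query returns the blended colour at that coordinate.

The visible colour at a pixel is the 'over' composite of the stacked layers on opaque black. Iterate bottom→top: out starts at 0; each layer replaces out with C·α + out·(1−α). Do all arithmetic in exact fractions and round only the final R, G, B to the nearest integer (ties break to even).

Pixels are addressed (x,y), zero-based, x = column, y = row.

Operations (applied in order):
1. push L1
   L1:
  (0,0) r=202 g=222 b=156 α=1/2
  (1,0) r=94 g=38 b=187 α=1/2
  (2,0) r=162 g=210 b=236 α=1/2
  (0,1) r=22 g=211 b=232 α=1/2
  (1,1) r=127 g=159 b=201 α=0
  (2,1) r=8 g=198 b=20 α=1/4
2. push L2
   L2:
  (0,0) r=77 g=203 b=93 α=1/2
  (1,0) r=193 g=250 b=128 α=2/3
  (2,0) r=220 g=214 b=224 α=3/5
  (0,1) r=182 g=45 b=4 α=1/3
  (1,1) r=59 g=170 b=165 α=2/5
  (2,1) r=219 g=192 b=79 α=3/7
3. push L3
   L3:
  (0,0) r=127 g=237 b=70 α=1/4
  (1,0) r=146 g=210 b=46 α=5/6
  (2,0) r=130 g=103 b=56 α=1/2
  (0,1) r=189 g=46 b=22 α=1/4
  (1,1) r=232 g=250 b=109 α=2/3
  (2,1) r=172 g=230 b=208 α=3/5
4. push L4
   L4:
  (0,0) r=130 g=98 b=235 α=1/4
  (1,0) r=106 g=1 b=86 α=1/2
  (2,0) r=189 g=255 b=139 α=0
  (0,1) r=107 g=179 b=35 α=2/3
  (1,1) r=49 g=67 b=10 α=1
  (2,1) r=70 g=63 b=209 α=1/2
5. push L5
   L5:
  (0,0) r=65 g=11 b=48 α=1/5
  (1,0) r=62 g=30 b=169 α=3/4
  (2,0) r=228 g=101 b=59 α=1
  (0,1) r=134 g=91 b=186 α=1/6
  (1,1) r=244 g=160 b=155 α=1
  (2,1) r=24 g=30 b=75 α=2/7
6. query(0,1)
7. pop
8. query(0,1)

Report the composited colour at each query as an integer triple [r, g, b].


(0,1) stack=L1,L2,L3,L4,L5; from [0,0,0]:
L1 α=1/2: [11, 211/2, 116]
L2 α=1/3: [68, 256/3, 236/3]
L3 α=1/4: [393/4, 151/2, 129/2]
L4 α=2/3: [1249/12, 289/2, 269/6]
L5 α=1/6: [7853/72, 1627/12, 2461/36]
→ [109, 136, 68]

at x=0,y=1 over L1,L2,L3,L4:
after L1 α=1/2: [11, 211/2, 116]
after L2 α=1/3: [68, 256/3, 236/3]
after L3 α=1/4: [393/4, 151/2, 129/2]
after L4 α=2/3: [1249/12, 289/2, 269/6]
rounded: [104, 144, 45]


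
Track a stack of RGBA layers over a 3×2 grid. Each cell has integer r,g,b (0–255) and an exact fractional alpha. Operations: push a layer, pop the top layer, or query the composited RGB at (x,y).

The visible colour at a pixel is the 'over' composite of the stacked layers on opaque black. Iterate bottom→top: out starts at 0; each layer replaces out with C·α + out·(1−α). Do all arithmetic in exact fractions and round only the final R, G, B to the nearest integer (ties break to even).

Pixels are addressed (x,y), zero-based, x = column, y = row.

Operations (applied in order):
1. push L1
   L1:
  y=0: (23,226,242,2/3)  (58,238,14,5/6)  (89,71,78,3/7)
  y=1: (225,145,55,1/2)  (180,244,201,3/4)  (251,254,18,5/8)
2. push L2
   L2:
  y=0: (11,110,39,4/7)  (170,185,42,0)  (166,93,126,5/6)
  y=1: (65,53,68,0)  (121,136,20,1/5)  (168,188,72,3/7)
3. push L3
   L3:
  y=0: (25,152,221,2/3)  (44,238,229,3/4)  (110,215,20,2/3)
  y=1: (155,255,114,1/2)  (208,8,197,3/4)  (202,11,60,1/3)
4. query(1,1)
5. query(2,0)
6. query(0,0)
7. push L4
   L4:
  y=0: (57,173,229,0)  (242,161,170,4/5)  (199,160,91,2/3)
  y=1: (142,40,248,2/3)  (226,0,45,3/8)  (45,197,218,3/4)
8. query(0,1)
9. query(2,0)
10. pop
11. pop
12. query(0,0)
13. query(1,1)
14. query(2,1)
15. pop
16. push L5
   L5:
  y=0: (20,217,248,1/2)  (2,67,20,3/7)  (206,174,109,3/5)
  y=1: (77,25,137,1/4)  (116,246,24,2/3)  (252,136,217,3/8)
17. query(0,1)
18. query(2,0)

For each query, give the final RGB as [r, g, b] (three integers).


query (1,1) [L1,L2,L3] — begin 0,0,0
after L1 α=3/4: [135, 183, 603/4]
after L2 α=1/5: [661/5, 868/5, 623/5]
after L3 α=3/4: [3781/20, 247/5, 1789/10]
rounded: [189, 49, 179]

at x=2,y=0 over L1,L2,L3:
after L1 α=3/7: [267/7, 213/7, 234/7]
after L2 α=5/6: [6077/42, 578/7, 774/7]
after L3 α=2/3: [15317/126, 1196/7, 1054/21]
rounded: [122, 171, 50]

(0,0) stack=L1,L2,L3; from [0,0,0]:
after L1 α=2/3: [46/3, 452/3, 484/3]
after L2 α=4/7: [90/7, 892/7, 640/7]
after L3 α=2/3: [440/21, 3020/21, 3734/21]
→ [21, 144, 178]

at x=0,y=1 over L1,L2,L3,L4:
after L1 α=1/2: [225/2, 145/2, 55/2]
after L2 α=0: [225/2, 145/2, 55/2]
after L3 α=1/2: [535/4, 655/4, 283/4]
after L4 α=2/3: [557/4, 325/4, 2267/12]
= [139, 81, 189]

(2,0) stack=L1,L2,L3,L4; from [0,0,0]:
+L1 (α=3/7) → [267/7, 213/7, 234/7]
+L2 (α=5/6) → [6077/42, 578/7, 774/7]
+L3 (α=2/3) → [15317/126, 1196/7, 1054/21]
+L4 (α=2/3) → [65465/378, 3436/21, 4876/63]
= [173, 164, 77]

(0,0) stack=L1,L2; from [0,0,0]:
+L1 (α=2/3) → [46/3, 452/3, 484/3]
+L2 (α=4/7) → [90/7, 892/7, 640/7]
= [13, 127, 91]

query (1,1) [L1,L2] — begin 0,0,0
after L1 α=3/4: [135, 183, 603/4]
after L2 α=1/5: [661/5, 868/5, 623/5]
→ [132, 174, 125]

at x=2,y=1 over L1,L2:
after L1 α=5/8: [1255/8, 635/4, 45/4]
after L2 α=3/7: [2263/14, 1199/7, 261/7]
→ [162, 171, 37]

query (0,1) [L1,L5] — begin 0,0,0
L1 α=1/2: [225/2, 145/2, 55/2]
L5 α=1/4: [829/8, 485/8, 439/8]
→ [104, 61, 55]

at x=2,y=0 over L1,L5:
after L1 α=3/7: [267/7, 213/7, 234/7]
after L5 α=3/5: [972/7, 816/7, 2757/35]
= [139, 117, 79]


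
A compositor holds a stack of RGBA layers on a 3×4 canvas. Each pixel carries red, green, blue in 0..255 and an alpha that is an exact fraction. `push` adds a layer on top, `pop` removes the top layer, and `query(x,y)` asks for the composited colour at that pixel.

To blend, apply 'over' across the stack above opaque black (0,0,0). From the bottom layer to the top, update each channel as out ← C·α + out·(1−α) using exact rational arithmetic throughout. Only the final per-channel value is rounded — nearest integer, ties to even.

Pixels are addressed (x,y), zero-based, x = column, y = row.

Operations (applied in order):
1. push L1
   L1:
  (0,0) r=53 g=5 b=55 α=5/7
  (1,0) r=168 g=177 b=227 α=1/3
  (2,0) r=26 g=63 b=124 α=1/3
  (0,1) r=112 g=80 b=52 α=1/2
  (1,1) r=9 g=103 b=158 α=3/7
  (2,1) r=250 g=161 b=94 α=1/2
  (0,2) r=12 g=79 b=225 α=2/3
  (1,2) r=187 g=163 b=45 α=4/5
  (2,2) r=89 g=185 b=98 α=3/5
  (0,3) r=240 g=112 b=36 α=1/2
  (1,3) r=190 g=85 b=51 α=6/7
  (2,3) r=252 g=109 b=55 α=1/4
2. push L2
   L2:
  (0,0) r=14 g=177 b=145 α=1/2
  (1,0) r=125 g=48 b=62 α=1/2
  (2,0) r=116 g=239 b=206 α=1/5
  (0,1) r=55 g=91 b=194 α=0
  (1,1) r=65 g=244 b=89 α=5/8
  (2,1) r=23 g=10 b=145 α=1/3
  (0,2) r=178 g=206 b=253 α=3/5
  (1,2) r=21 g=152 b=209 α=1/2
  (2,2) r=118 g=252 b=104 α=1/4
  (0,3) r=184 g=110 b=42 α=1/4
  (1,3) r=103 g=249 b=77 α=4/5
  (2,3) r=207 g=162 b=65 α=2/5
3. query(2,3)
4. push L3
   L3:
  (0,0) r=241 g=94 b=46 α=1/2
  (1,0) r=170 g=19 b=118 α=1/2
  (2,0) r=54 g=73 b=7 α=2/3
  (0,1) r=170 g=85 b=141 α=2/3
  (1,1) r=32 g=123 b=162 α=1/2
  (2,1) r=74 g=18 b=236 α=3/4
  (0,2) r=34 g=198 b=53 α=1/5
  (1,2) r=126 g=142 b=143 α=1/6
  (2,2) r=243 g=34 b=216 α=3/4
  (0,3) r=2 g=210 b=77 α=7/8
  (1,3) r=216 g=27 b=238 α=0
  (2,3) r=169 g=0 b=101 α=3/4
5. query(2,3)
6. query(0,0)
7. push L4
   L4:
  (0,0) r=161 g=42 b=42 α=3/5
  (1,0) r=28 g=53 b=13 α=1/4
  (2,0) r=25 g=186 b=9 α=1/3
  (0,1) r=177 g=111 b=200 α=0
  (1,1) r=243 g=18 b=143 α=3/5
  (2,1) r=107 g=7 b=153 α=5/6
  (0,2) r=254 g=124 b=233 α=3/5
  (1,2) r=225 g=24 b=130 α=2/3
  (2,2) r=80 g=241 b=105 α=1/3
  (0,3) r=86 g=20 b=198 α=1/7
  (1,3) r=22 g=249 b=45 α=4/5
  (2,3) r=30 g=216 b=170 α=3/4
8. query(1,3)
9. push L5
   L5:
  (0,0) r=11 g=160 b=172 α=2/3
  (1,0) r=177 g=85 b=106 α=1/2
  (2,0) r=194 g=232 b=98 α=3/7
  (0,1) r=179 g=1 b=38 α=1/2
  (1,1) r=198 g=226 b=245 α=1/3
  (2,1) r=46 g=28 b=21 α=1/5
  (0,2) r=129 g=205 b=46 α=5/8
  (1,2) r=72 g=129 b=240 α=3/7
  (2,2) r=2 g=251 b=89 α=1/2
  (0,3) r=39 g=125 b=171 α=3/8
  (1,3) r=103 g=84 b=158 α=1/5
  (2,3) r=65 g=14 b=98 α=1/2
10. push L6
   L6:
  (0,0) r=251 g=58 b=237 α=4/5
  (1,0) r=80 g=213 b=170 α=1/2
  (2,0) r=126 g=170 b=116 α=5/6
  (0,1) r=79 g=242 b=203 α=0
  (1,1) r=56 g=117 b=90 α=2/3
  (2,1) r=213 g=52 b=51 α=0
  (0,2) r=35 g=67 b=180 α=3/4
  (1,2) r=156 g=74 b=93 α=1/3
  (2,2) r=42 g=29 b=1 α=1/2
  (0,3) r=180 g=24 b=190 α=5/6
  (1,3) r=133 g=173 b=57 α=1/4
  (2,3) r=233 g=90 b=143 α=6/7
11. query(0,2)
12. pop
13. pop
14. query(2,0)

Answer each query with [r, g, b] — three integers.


query (2,3) [L1,L2] — begin 0,0,0
+L1 (α=1/4) → [63, 109/4, 55/4]
+L2 (α=2/5) → [603/5, 1623/20, 137/4]
rounded: [121, 81, 34]

(2,3) stack=L1,L2,L3; from [0,0,0]:
after L1 α=1/4: [63, 109/4, 55/4]
after L2 α=2/5: [603/5, 1623/20, 137/4]
after L3 α=3/4: [1569/10, 1623/80, 1349/16]
rounded: [157, 20, 84]

query (0,0) [L1,L2,L3] — begin 0,0,0
+L1 (α=5/7) → [265/7, 25/7, 275/7]
+L2 (α=1/2) → [363/14, 632/7, 645/7]
+L3 (α=1/2) → [3737/28, 645/7, 967/14]
= [133, 92, 69]

at x=1,y=3 over L1,L2,L3,L4:
L1 α=6/7: [1140/7, 510/7, 306/7]
L2 α=4/5: [4024/35, 7482/35, 2462/35]
L3 α=0: [4024/35, 7482/35, 2462/35]
L4 α=4/5: [7104/175, 42342/175, 8762/175]
→ [41, 242, 50]

query (0,2) [L1,L2,L3,L4,L5,L6] — begin 0,0,0
L1 α=2/3: [8, 158/3, 150]
L2 α=3/5: [110, 434/3, 1059/5]
L3 α=1/5: [474/5, 466/3, 4501/25]
L4 α=3/5: [4758/25, 2048/15, 26477/125]
L5 α=5/8: [30399/200, 7173/40, 108181/1000]
L6 α=3/4: [51399/800, 15213/160, 648181/4000]
rounded: [64, 95, 162]

query (2,0) [L1,L2,L3,L4] — begin 0,0,0
after L1 α=1/3: [26/3, 21, 124/3]
after L2 α=1/5: [452/15, 323/5, 1114/15]
after L3 α=2/3: [2072/45, 351/5, 1324/45]
after L4 α=1/3: [5269/135, 544/5, 3053/135]
= [39, 109, 23]
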